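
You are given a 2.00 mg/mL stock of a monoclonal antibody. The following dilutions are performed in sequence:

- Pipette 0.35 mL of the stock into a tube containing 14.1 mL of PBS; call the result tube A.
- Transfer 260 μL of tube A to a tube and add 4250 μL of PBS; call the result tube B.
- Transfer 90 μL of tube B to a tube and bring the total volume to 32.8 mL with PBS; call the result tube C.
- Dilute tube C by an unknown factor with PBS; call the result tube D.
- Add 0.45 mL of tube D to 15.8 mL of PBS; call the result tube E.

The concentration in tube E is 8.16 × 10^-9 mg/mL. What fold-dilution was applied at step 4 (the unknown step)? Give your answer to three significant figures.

Step 1: 0.35 mL + 14.1 mL = 14.45 mL total → factor 14.45/0.35 = 41.286
Step 2: 260 μL + 4250 μL = 4510 μL total → factor 4510/260 = 17.346
Step 3: 90 μL brought to 32.8 mL → factor 32800/90 = 364.44
Step 4: unknown factor x
Step 5: 0.45 mL + 15.8 mL = 16.25 mL total → factor 16.25/0.45 = 36.111
Product of known-step factors = 9.4249 × 10^6
Overall factor = 2.00 mg/mL / (8.16 × 10^-9 mg/mL) = 2.451 × 10^8
x = 2.451 × 10^8 / 9.4249 × 10^6 = 26.0

26.0-fold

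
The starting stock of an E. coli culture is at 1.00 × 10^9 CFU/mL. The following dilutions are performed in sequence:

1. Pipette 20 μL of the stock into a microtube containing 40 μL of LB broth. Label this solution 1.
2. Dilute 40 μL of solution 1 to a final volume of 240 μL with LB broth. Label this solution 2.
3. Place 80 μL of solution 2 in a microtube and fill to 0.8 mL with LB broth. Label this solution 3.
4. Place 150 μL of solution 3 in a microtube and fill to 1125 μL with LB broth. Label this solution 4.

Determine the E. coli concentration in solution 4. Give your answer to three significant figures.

Step 1: 20 μL + 40 μL = 60 μL total → factor 60/20 = 3
Step 2: 40 μL brought to 240 μL → factor 240/40 = 6
Step 3: 80 μL brought to 0.8 mL → factor 800/80 = 10
Step 4: 150 μL brought to 1125 μL → factor 1125/150 = 7.5
Overall dilution factor = 3 × 6 × 10 × 7.5 = 1350
Final = 1.00 × 10^9 CFU/mL / 1350 = 7.41 × 10^5 CFU/mL

7.41 × 10^5 CFU/mL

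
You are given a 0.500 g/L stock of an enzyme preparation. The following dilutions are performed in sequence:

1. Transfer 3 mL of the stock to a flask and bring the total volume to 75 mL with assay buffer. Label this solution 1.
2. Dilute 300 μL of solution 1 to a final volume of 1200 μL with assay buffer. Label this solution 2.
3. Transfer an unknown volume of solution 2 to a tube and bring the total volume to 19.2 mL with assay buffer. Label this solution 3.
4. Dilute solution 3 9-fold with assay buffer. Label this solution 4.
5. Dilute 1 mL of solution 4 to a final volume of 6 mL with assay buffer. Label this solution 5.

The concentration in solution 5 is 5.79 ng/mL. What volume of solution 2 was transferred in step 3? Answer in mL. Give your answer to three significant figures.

Step 1: 3 mL brought to 75 mL → factor 75/3 = 25
Step 2: 300 μL brought to 1200 μL → factor 1200/300 = 4
Step 3: v brought to 19.2 mL → factor = 19.2 mL/v
Step 4: 9-fold → factor 9
Step 5: 1 mL brought to 6 mL → factor 6/1 = 6
Product of known-step factors = 5400
Overall factor = 0.500 g/L / (5.79 ng/mL) = 86356
Step-3 factor = 86356 / 5400 = 15.992
v = 19.2 mL / 15.992 = 1.20 mL

1.20 mL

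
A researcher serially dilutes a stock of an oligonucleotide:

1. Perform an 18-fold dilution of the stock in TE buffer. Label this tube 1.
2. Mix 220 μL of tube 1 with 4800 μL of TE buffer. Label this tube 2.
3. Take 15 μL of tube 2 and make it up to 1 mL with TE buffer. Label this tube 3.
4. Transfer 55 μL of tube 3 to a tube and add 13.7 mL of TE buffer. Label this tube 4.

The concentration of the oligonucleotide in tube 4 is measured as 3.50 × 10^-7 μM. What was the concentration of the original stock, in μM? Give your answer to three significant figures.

Step 1: 18-fold → factor 18
Step 2: 220 μL + 4800 μL = 5020 μL total → factor 5020/220 = 22.818
Step 3: 15 μL brought to 1 mL → factor 1000/15 = 66.667
Step 4: 55 μL + 13.7 mL = 13755 μL total → factor 13755/55 = 250.09
Overall dilution factor = 18 × 22.818 × 66.667 × 250.09 = 6.8479 × 10^6
Stock = 3.50 × 10^-7 μM × 6.8479 × 10^6 = 2.40 μM

2.40 μM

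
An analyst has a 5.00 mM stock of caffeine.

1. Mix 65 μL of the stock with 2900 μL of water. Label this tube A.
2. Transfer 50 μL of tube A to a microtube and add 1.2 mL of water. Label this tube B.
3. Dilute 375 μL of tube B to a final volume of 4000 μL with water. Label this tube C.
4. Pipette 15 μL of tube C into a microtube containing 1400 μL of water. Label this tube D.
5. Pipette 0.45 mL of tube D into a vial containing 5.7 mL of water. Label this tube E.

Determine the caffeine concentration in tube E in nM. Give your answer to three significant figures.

Step 1: 65 μL + 2900 μL = 2965 μL total → factor 2965/65 = 45.615
Step 2: 50 μL + 1.2 mL = 1250 μL total → factor 1250/50 = 25
Step 3: 375 μL brought to 4000 μL → factor 4000/375 = 10.667
Step 4: 15 μL + 1400 μL = 1415 μL total → factor 1415/15 = 94.333
Step 5: 0.45 mL + 5.7 mL = 6.15 mL total → factor 6.15/0.45 = 13.667
Overall dilution factor = 45.615 × 25 × 10.667 × 94.333 × 13.667 = 1.5682 × 10^7
Final = 5.00 mM / 1.5682 × 10^7 = 3.188 × 10^-7 mM = 0.319 nM

0.319 nM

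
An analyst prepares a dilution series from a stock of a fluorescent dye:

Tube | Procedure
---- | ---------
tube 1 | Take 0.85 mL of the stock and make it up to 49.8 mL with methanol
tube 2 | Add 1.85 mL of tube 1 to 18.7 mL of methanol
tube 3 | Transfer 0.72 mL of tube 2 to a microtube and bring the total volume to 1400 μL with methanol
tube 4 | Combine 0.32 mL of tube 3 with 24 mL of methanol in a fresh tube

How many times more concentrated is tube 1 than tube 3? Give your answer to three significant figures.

21.6

Step 1: 0.85 mL brought to 49.8 mL → factor 49.8/0.85 = 58.588
Step 2: 1.85 mL + 18.7 mL = 20.55 mL total → factor 20.55/1.85 = 11.108
Step 3: 0.72 mL brought to 1400 μL → factor 1.4/0.72 = 1.9444
Dilution factor to tube 1 = 58.588; to tube 3 = 1265.5
[tube 1]/[tube 3] = (factor to tube 3)/(factor to tube 1) = 1265.5/58.588 = 21.6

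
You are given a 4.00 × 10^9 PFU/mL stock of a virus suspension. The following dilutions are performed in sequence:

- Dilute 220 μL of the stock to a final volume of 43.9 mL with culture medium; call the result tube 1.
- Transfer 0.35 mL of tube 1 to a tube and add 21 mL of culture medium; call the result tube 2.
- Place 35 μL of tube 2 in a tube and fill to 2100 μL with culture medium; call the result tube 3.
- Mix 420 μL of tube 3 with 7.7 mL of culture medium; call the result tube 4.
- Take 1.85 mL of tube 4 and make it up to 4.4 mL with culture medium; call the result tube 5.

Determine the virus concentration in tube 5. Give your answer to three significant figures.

119 PFU/mL

Step 1: 220 μL brought to 43.9 mL → factor 43900/220 = 199.55
Step 2: 0.35 mL + 21 mL = 21.35 mL total → factor 21.35/0.35 = 61
Step 3: 35 μL brought to 2100 μL → factor 2100/35 = 60
Step 4: 420 μL + 7.7 mL = 8120 μL total → factor 8120/420 = 19.333
Step 5: 1.85 mL brought to 4.4 mL → factor 4.4/1.85 = 2.3784
Overall dilution factor = 199.55 × 61 × 60 × 19.333 × 2.3784 = 3.3582 × 10^7
Final = 4.00 × 10^9 PFU/mL / 3.3582 × 10^7 = 119 PFU/mL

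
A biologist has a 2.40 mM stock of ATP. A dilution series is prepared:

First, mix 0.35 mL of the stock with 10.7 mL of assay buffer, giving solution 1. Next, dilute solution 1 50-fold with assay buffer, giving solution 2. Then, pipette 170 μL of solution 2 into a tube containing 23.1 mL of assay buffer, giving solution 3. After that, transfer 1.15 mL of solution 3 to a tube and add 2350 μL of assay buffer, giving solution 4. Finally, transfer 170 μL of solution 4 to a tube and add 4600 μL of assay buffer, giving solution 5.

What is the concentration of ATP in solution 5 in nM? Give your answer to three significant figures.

0.130 nM

Step 1: 0.35 mL + 10.7 mL = 11.05 mL total → factor 11.05/0.35 = 31.571
Step 2: 50-fold → factor 50
Step 3: 170 μL + 23.1 mL = 23270 μL total → factor 23270/170 = 136.88
Step 4: 1.15 mL + 2350 μL = 3.5 mL total → factor 3.5/1.15 = 3.0435
Step 5: 170 μL + 4600 μL = 4770 μL total → factor 4770/170 = 28.059
Overall dilution factor = 31.571 × 50 × 136.88 × 3.0435 × 28.059 = 1.8452 × 10^7
Final = 2.40 mM / 1.8452 × 10^7 = 1.301 × 10^-7 mM = 0.130 nM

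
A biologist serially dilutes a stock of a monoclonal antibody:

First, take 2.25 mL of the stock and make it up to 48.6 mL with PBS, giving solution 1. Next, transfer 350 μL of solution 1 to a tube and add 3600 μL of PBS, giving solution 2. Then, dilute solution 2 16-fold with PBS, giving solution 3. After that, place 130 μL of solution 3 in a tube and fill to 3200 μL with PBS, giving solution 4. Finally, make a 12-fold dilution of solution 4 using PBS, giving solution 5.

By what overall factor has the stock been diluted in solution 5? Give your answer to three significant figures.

1.15 × 10^6

Step 1: 2.25 mL brought to 48.6 mL → factor 48.6/2.25 = 21.6
Step 2: 350 μL + 3600 μL = 3950 μL total → factor 3950/350 = 11.286
Step 3: 16-fold → factor 16
Step 4: 130 μL brought to 3200 μL → factor 3200/130 = 24.615
Step 5: 12-fold → factor 12
Overall dilution factor = 21.6 × 11.286 × 16 × 24.615 × 12 = 1.1521 × 10^6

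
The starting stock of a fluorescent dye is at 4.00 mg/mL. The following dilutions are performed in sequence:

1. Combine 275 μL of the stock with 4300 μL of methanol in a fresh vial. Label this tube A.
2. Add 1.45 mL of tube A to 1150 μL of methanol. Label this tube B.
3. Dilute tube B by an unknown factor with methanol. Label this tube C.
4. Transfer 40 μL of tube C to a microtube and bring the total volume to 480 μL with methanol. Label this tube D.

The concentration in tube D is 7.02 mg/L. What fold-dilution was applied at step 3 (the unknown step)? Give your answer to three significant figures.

1.59-fold

Step 1: 275 μL + 4300 μL = 4575 μL total → factor 4575/275 = 16.636
Step 2: 1.45 mL + 1150 μL = 2.6 mL total → factor 2.6/1.45 = 1.7931
Step 3: unknown factor x
Step 4: 40 μL brought to 480 μL → factor 480/40 = 12
Product of known-step factors = 357.97
Overall factor = 4.00 mg/mL / (7.02 mg/L) = 569.8
x = 569.8 / 357.97 = 1.59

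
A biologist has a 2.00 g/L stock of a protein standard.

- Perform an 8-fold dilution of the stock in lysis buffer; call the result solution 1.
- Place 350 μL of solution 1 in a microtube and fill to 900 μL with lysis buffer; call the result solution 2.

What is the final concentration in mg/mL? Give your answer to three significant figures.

0.0972 mg/mL

Step 1: 8-fold → factor 8
Step 2: 350 μL brought to 900 μL → factor 900/350 = 2.5714
Overall dilution factor = 8 × 2.5714 = 20.571
Final = 2.00 g/L / 20.571 = 0.09722 g/L = 0.0972 mg/mL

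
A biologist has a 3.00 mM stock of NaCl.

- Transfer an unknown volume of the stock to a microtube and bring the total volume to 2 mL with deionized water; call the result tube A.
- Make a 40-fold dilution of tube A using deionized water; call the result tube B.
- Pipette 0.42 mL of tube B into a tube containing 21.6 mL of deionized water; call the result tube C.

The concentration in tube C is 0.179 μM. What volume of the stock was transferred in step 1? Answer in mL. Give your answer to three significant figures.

0.250 mL

Step 1: v brought to 2 mL → factor = 2 mL/v
Step 2: 40-fold → factor 40
Step 3: 0.42 mL + 21.6 mL = 22.02 mL total → factor 22.02/0.42 = 52.429
Product of known-step factors = 2097.1
Overall factor = 3.00 mM / (0.179 μM) = 16760
Step-1 factor = 16760 / 2097.1 = 7.9917
v = 2 mL / 7.9917 = 0.250 mL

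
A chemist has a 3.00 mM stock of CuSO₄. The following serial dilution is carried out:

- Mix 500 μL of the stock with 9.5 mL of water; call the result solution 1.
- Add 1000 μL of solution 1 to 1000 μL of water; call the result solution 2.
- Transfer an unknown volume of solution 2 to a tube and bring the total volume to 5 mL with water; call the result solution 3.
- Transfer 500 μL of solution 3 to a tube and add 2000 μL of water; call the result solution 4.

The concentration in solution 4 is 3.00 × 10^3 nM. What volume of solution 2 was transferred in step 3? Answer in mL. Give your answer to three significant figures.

Step 1: 500 μL + 9.5 mL = 10000 μL total → factor 10000/500 = 20
Step 2: 1000 μL + 1000 μL = 2000 μL total → factor 2000/1000 = 2
Step 3: v brought to 5 mL → factor = 5 mL/v
Step 4: 500 μL + 2000 μL = 2500 μL total → factor 2500/500 = 5
Product of known-step factors = 200
Overall factor = 3.00 mM / (3.00 × 10^3 nM) = 1000
Step-3 factor = 1000 / 200 = 5
v = 5 mL / 5 = 1.00 mL

1.00 mL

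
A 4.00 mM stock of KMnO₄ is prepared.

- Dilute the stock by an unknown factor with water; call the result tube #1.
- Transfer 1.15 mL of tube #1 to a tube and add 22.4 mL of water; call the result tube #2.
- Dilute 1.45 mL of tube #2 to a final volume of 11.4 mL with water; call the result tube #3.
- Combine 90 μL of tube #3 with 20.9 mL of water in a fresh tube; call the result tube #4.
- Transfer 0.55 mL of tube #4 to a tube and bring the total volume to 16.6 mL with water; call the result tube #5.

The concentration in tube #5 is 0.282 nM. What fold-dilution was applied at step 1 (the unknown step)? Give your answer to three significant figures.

12.5-fold

Step 1: unknown factor x
Step 2: 1.15 mL + 22.4 mL = 23.55 mL total → factor 23.55/1.15 = 20.478
Step 3: 1.45 mL brought to 11.4 mL → factor 11.4/1.45 = 7.8621
Step 4: 90 μL + 20.9 mL = 20990 μL total → factor 20990/90 = 233.22
Step 5: 0.55 mL brought to 16.6 mL → factor 16.6/0.55 = 30.182
Product of known-step factors = 1.1333 × 10^6
Overall factor = 4.00 mM / (0.282 nM) = 1.4184 × 10^7
x = 1.4184 × 10^7 / 1.1333 × 10^6 = 12.5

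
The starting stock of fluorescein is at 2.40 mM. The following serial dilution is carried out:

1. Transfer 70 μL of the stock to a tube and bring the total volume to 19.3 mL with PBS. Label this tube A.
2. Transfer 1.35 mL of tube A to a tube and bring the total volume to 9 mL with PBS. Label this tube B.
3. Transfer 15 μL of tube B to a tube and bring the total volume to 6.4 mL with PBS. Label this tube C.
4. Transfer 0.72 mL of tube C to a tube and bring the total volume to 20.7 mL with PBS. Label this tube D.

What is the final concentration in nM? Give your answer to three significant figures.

Step 1: 70 μL brought to 19.3 mL → factor 19300/70 = 275.71
Step 2: 1.35 mL brought to 9 mL → factor 9/1.35 = 6.6667
Step 3: 15 μL brought to 6.4 mL → factor 6400/15 = 426.67
Step 4: 0.72 mL brought to 20.7 mL → factor 20.7/0.72 = 28.75
Overall dilution factor = 275.71 × 6.6667 × 426.67 × 28.75 = 2.2547 × 10^7
Final = 2.40 mM / 2.2547 × 10^7 = 1.064 × 10^-7 mM = 0.106 nM

0.106 nM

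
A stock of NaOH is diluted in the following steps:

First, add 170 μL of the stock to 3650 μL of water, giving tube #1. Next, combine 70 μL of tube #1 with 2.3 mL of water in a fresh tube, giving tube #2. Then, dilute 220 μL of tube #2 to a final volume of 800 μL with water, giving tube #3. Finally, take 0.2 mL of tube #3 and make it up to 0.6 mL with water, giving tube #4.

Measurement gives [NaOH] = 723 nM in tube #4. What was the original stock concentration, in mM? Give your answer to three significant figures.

6.00 mM

Step 1: 170 μL + 3650 μL = 3820 μL total → factor 3820/170 = 22.471
Step 2: 70 μL + 2.3 mL = 2370 μL total → factor 2370/70 = 33.857
Step 3: 220 μL brought to 800 μL → factor 800/220 = 3.6364
Step 4: 0.2 mL brought to 0.6 mL → factor 0.6/0.2 = 3
Overall dilution factor = 22.471 × 33.857 × 3.6364 × 3 = 8299.5
Stock = 723 nM × 8299.5 = 6.001 × 10^6 nM = 6.00 mM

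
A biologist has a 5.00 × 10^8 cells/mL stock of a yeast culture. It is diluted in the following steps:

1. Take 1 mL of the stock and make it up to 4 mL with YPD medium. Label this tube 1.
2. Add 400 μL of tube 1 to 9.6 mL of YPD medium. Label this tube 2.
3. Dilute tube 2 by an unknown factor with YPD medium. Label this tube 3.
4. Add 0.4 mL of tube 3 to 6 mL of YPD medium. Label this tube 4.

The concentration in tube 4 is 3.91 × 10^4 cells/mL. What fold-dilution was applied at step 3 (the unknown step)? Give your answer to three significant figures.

7.99-fold

Step 1: 1 mL brought to 4 mL → factor 4/1 = 4
Step 2: 400 μL + 9.6 mL = 10000 μL total → factor 10000/400 = 25
Step 3: unknown factor x
Step 4: 0.4 mL + 6 mL = 6.4 mL total → factor 6.4/0.4 = 16
Product of known-step factors = 1600
Overall factor = 5.00 × 10^8 cells/mL / (3.91 × 10^4 cells/mL) = 12788
x = 12788 / 1600 = 7.99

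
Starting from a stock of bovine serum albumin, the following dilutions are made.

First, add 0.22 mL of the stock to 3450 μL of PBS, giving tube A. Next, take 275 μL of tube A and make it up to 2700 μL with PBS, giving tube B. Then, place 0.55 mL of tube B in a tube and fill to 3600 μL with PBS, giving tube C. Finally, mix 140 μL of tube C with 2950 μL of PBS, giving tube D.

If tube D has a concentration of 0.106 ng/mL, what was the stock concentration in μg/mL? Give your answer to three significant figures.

2.51 μg/mL

Step 1: 0.22 mL + 3450 μL = 3.67 mL total → factor 3.67/0.22 = 16.682
Step 2: 275 μL brought to 2700 μL → factor 2700/275 = 9.8182
Step 3: 0.55 mL brought to 3600 μL → factor 3.6/0.55 = 6.5455
Step 4: 140 μL + 2950 μL = 3090 μL total → factor 3090/140 = 22.071
Overall dilution factor = 16.682 × 9.8182 × 6.5455 × 22.071 = 23662
Stock = 0.106 ng/mL × 23662 = 2508 ng/mL = 2.51 μg/mL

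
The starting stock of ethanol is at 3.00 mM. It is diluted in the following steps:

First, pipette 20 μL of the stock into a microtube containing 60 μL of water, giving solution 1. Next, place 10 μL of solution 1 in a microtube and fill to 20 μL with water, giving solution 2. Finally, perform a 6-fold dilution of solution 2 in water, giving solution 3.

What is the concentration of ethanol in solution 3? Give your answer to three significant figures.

0.0625 mM

Step 1: 20 μL + 60 μL = 80 μL total → factor 80/20 = 4
Step 2: 10 μL brought to 20 μL → factor 20/10 = 2
Step 3: 6-fold → factor 6
Overall dilution factor = 4 × 2 × 6 = 48
Final = 3.00 mM / 48 = 0.0625 mM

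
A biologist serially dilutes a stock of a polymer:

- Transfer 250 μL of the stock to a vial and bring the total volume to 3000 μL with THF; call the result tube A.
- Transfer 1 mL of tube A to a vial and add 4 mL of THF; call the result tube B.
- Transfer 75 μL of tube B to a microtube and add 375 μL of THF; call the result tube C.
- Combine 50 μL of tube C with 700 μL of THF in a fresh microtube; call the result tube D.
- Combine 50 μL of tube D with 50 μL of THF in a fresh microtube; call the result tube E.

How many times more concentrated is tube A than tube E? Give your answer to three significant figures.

900

Step 1: 250 μL brought to 3000 μL → factor 3000/250 = 12
Step 2: 1 mL + 4 mL = 5 mL total → factor 5/1 = 5
Step 3: 75 μL + 375 μL = 450 μL total → factor 450/75 = 6
Step 4: 50 μL + 700 μL = 750 μL total → factor 750/50 = 15
Step 5: 50 μL + 50 μL = 100 μL total → factor 100/50 = 2
Dilution factor to tube A = 12; to tube E = 10800
[tube A]/[tube E] = (factor to tube E)/(factor to tube A) = 10800/12 = 900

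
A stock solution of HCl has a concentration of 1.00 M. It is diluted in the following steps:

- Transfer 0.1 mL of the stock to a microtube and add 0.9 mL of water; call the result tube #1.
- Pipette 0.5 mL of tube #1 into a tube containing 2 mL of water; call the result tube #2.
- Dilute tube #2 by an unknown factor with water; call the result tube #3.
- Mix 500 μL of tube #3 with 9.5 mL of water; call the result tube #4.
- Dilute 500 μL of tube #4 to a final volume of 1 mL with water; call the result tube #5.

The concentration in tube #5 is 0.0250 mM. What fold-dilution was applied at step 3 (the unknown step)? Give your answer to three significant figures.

20.0-fold

Step 1: 0.1 mL + 0.9 mL = 1 mL total → factor 1/0.1 = 10
Step 2: 0.5 mL + 2 mL = 2.5 mL total → factor 2.5/0.5 = 5
Step 3: unknown factor x
Step 4: 500 μL + 9.5 mL = 10000 μL total → factor 10000/500 = 20
Step 5: 500 μL brought to 1 mL → factor 1000/500 = 2
Product of known-step factors = 2000
Overall factor = 1.00 M / (0.0250 mM) = 40000
x = 40000 / 2000 = 20.0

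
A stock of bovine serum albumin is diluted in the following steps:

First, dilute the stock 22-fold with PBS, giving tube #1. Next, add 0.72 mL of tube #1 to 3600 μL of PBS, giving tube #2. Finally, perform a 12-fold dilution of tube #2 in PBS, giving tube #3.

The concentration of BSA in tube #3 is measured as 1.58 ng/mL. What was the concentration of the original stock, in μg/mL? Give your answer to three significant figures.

Step 1: 22-fold → factor 22
Step 2: 0.72 mL + 3600 μL = 4.32 mL total → factor 4.32/0.72 = 6
Step 3: 12-fold → factor 12
Overall dilution factor = 22 × 6 × 12 = 1584
Stock = 1.58 ng/mL × 1584 = 2503 ng/mL = 2.50 μg/mL

2.50 μg/mL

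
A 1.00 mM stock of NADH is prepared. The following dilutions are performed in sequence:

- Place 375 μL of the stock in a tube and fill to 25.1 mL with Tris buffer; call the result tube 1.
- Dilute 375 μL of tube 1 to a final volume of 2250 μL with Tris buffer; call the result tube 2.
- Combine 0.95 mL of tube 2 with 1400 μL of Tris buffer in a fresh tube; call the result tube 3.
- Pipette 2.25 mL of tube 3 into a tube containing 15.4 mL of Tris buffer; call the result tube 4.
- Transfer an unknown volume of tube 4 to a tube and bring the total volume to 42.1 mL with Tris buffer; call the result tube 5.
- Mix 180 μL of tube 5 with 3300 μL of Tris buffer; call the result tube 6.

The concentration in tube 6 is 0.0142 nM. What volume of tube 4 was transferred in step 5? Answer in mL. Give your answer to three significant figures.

Step 1: 375 μL brought to 25.1 mL → factor 25100/375 = 66.933
Step 2: 375 μL brought to 2250 μL → factor 2250/375 = 6
Step 3: 0.95 mL + 1400 μL = 2.35 mL total → factor 2.35/0.95 = 2.4737
Step 4: 2.25 mL + 15.4 mL = 17.65 mL total → factor 17.65/2.25 = 7.8444
Step 5: v brought to 42.1 mL → factor = 42.1 mL/v
Step 6: 180 μL + 3300 μL = 3480 μL total → factor 3480/180 = 19.333
Product of known-step factors = 1.5066 × 10^5
Overall factor = 1.00 mM / (0.0142 nM) = 7.0423 × 10^7
Step-5 factor = 7.0423 × 10^7 / 1.5066 × 10^5 = 467.42
v = 42.1 mL / 467.42 = 0.0901 mL

0.0901 mL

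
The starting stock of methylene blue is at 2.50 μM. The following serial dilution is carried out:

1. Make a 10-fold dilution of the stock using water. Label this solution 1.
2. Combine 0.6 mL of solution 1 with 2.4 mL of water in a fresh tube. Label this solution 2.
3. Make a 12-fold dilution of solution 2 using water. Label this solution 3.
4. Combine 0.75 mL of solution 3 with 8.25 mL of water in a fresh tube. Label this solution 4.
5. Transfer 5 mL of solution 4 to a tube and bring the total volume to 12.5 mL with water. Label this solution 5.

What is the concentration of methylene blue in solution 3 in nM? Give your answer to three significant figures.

Step 1: 10-fold → factor 10
Step 2: 0.6 mL + 2.4 mL = 3 mL total → factor 3/0.6 = 5
Step 3: 12-fold → factor 12
Dilution factor through solution 3 = 10 × 5 × 12 = 600
[solution 3] = 2.50 μM / 600 = 0.004167 μM = 4.17 nM

4.17 nM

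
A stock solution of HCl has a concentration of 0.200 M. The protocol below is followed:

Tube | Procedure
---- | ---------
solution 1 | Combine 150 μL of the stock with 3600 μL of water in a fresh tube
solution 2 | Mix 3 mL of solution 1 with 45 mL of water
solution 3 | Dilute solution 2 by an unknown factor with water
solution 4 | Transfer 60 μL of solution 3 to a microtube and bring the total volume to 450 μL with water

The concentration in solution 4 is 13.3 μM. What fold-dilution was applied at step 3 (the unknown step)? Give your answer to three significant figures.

5.01-fold

Step 1: 150 μL + 3600 μL = 3750 μL total → factor 3750/150 = 25
Step 2: 3 mL + 45 mL = 48 mL total → factor 48/3 = 16
Step 3: unknown factor x
Step 4: 60 μL brought to 450 μL → factor 450/60 = 7.5
Product of known-step factors = 3000
Overall factor = 0.200 M / (13.3 μM) = 15038
x = 15038 / 3000 = 5.01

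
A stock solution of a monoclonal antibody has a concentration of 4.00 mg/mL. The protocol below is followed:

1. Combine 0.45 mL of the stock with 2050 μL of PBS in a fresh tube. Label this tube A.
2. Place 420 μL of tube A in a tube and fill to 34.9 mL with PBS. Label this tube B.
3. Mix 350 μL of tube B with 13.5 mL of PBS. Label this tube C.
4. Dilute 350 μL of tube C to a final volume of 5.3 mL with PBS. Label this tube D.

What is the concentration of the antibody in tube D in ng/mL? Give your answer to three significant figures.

14.5 ng/mL

Step 1: 0.45 mL + 2050 μL = 2.5 mL total → factor 2.5/0.45 = 5.5556
Step 2: 420 μL brought to 34.9 mL → factor 34900/420 = 83.095
Step 3: 350 μL + 13.5 mL = 13850 μL total → factor 13850/350 = 39.571
Step 4: 350 μL brought to 5.3 mL → factor 5300/350 = 15.143
Overall dilution factor = 5.5556 × 83.095 × 39.571 × 15.143 = 2.7663 × 10^5
Final = 4.00 mg/mL / 2.7663 × 10^5 = 1.446 × 10^-5 mg/mL = 14.5 ng/mL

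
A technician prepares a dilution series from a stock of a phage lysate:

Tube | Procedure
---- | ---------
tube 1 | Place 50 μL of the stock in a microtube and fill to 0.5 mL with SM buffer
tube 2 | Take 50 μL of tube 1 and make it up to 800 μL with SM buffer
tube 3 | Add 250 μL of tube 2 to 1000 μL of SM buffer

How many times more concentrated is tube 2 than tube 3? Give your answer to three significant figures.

Step 1: 50 μL brought to 0.5 mL → factor 500/50 = 10
Step 2: 50 μL brought to 800 μL → factor 800/50 = 16
Step 3: 250 μL + 1000 μL = 1250 μL total → factor 1250/250 = 5
Dilution factor to tube 2 = 160; to tube 3 = 800
[tube 2]/[tube 3] = (factor to tube 3)/(factor to tube 2) = 800/160 = 5.00

5.00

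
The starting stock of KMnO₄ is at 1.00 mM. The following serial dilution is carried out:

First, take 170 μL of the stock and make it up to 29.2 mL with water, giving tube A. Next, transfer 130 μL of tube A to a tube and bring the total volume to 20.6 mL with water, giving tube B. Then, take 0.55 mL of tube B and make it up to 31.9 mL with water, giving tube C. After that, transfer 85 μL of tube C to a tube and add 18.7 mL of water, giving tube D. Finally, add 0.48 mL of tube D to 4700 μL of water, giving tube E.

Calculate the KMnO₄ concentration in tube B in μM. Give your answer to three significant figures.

Step 1: 170 μL brought to 29.2 mL → factor 29200/170 = 171.76
Step 2: 130 μL brought to 20.6 mL → factor 20600/130 = 158.46
Dilution factor through tube B = 171.76 × 158.46 = 27218
[tube B] = 1.00 mM / 27218 = 3.674 × 10^-5 mM = 0.0367 μM

0.0367 μM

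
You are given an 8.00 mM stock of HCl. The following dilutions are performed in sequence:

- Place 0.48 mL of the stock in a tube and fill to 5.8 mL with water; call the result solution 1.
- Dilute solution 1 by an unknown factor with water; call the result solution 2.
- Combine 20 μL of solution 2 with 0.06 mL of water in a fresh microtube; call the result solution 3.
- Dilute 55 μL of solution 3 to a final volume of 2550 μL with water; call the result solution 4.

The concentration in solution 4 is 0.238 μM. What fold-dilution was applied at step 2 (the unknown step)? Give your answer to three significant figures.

Step 1: 0.48 mL brought to 5.8 mL → factor 5.8/0.48 = 12.083
Step 2: unknown factor x
Step 3: 20 μL + 0.06 mL = 80 μL total → factor 80/20 = 4
Step 4: 55 μL brought to 2550 μL → factor 2550/55 = 46.364
Product of known-step factors = 2240.9
Overall factor = 8.00 mM / (0.238 μM) = 33613
x = 33613 / 2240.9 = 15.0

15.0-fold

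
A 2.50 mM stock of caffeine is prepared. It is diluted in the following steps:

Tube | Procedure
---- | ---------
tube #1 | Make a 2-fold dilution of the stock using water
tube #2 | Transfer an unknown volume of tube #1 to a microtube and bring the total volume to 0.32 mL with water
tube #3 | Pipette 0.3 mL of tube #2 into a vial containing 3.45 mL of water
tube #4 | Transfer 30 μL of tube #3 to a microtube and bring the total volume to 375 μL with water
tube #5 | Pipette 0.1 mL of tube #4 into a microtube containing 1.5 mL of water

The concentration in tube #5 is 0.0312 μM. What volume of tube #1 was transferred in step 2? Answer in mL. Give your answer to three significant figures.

0.0200 mL

Step 1: 2-fold → factor 2
Step 2: v brought to 0.32 mL → factor = 0.32 mL/v
Step 3: 0.3 mL + 3.45 mL = 3.75 mL total → factor 3.75/0.3 = 12.5
Step 4: 30 μL brought to 375 μL → factor 375/30 = 12.5
Step 5: 0.1 mL + 1.5 mL = 1.6 mL total → factor 1.6/0.1 = 16
Product of known-step factors = 5000
Overall factor = 2.50 mM / (0.0312 μM) = 80128
Step-2 factor = 80128 / 5000 = 16.026
v = 0.32 mL / 16.026 = 0.0200 mL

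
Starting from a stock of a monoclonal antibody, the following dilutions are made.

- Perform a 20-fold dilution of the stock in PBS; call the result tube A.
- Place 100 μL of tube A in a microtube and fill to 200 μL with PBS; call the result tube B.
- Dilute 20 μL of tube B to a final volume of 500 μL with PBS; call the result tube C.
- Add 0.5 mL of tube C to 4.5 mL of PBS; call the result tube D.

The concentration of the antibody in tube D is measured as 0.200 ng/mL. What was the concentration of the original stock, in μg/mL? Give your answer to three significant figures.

Step 1: 20-fold → factor 20
Step 2: 100 μL brought to 200 μL → factor 200/100 = 2
Step 3: 20 μL brought to 500 μL → factor 500/20 = 25
Step 4: 0.5 mL + 4.5 mL = 5 mL total → factor 5/0.5 = 10
Overall dilution factor = 20 × 2 × 25 × 10 = 10000
Stock = 0.200 ng/mL × 10000 = 2000 ng/mL = 2.00 μg/mL

2.00 μg/mL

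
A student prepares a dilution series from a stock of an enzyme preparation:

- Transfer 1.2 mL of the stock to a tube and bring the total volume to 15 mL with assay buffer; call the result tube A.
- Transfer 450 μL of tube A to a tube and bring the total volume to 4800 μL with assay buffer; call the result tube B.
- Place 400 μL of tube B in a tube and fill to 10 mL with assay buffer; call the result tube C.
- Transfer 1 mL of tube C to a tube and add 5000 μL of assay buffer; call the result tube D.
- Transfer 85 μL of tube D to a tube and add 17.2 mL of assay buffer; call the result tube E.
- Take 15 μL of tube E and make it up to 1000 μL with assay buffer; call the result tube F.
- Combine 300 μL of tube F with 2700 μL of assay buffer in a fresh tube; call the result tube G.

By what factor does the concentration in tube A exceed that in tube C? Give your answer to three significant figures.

267

Step 1: 1.2 mL brought to 15 mL → factor 15/1.2 = 12.5
Step 2: 450 μL brought to 4800 μL → factor 4800/450 = 10.667
Step 3: 400 μL brought to 10 mL → factor 10000/400 = 25
Dilution factor to tube A = 12.5; to tube C = 3333.3
[tube A]/[tube C] = (factor to tube C)/(factor to tube A) = 3333.3/12.5 = 267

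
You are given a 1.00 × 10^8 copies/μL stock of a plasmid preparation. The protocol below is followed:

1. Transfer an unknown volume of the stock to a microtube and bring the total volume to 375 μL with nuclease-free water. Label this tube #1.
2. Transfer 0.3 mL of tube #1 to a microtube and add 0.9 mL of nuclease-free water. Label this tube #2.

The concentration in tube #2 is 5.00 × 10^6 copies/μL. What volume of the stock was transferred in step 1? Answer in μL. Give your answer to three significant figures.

Step 1: v brought to 375 μL → factor = 375 μL/v
Step 2: 0.3 mL + 0.9 mL = 1.2 mL total → factor 1.2/0.3 = 4
Product of known-step factors = 4
Overall factor = 1.00 × 10^8 copies/μL / (5.00 × 10^6 copies/μL) = 20
Step-1 factor = 20 / 4 = 5
v = 375 μL / 5 = 75.0 μL

75.0 μL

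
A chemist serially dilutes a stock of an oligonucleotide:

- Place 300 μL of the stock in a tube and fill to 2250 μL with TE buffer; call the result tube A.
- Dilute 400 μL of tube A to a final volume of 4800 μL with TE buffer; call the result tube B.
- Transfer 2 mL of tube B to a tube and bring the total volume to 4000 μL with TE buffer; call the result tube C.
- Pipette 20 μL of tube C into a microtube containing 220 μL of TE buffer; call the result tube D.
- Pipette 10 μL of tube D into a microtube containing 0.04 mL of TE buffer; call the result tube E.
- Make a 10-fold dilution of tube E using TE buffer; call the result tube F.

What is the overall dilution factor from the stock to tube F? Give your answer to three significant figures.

Step 1: 300 μL brought to 2250 μL → factor 2250/300 = 7.5
Step 2: 400 μL brought to 4800 μL → factor 4800/400 = 12
Step 3: 2 mL brought to 4000 μL → factor 4/2 = 2
Step 4: 20 μL + 220 μL = 240 μL total → factor 240/20 = 12
Step 5: 10 μL + 0.04 mL = 50 μL total → factor 50/10 = 5
Step 6: 10-fold → factor 10
Overall dilution factor = 7.5 × 12 × 2 × 12 × 5 × 10 = 1.08 × 10^5

1.08 × 10^5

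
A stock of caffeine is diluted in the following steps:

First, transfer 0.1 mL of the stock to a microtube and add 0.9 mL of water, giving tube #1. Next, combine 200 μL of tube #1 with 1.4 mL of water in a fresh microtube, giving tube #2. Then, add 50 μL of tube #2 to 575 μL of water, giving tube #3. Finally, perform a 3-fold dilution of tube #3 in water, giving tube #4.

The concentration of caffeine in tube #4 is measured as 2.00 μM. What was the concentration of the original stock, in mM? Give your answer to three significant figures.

Step 1: 0.1 mL + 0.9 mL = 1 mL total → factor 1/0.1 = 10
Step 2: 200 μL + 1.4 mL = 1600 μL total → factor 1600/200 = 8
Step 3: 50 μL + 575 μL = 625 μL total → factor 625/50 = 12.5
Step 4: 3-fold → factor 3
Overall dilution factor = 10 × 8 × 12.5 × 3 = 3000
Stock = 2.00 μM × 3000 = 6000 μM = 6.00 mM

6.00 mM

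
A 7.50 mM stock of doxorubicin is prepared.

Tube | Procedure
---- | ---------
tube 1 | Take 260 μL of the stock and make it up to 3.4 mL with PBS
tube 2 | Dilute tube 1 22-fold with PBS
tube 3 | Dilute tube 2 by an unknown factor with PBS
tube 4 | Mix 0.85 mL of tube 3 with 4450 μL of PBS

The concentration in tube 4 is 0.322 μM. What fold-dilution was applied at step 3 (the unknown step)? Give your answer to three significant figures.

Step 1: 260 μL brought to 3.4 mL → factor 3400/260 = 13.077
Step 2: 22-fold → factor 22
Step 3: unknown factor x
Step 4: 0.85 mL + 4450 μL = 5.3 mL total → factor 5.3/0.85 = 6.2353
Product of known-step factors = 1793.8
Overall factor = 7.50 mM / (0.322 μM) = 23292
x = 23292 / 1793.8 = 13.0

13.0-fold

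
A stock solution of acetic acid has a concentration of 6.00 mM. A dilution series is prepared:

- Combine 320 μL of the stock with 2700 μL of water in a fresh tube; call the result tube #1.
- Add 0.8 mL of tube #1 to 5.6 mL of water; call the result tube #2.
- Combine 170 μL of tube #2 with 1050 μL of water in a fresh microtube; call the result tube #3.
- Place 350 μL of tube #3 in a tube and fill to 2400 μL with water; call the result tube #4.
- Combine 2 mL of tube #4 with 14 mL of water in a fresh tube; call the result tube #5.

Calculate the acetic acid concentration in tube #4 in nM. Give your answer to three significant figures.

Step 1: 320 μL + 2700 μL = 3020 μL total → factor 3020/320 = 9.4375
Step 2: 0.8 mL + 5.6 mL = 6.4 mL total → factor 6.4/0.8 = 8
Step 3: 170 μL + 1050 μL = 1220 μL total → factor 1220/170 = 7.1765
Step 4: 350 μL brought to 2400 μL → factor 2400/350 = 6.8571
Dilution factor through tube #4 = 9.4375 × 8 × 7.1765 × 6.8571 = 3715.4
[tube #4] = 6.00 mM / 3715.4 = 0.001615 mM = 1.61 × 10^3 nM

1.61 × 10^3 nM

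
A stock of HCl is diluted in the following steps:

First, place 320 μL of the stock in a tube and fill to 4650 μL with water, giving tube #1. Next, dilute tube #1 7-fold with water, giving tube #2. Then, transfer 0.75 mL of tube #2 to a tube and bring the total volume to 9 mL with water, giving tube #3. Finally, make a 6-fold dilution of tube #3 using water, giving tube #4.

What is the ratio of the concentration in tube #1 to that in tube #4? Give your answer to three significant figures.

Step 1: 320 μL brought to 4650 μL → factor 4650/320 = 14.531
Step 2: 7-fold → factor 7
Step 3: 0.75 mL brought to 9 mL → factor 9/0.75 = 12
Step 4: 6-fold → factor 6
Dilution factor to tube #1 = 14.531; to tube #4 = 7323.8
[tube #1]/[tube #4] = (factor to tube #4)/(factor to tube #1) = 7323.8/14.531 = 504

504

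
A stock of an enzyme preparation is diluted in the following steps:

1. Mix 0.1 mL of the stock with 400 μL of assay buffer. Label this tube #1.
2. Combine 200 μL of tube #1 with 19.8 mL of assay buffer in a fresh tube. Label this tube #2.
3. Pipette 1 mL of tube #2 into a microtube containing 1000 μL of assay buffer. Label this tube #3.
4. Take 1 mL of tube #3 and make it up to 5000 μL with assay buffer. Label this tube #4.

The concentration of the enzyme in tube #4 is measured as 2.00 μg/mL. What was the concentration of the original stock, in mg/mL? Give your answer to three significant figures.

Step 1: 0.1 mL + 400 μL = 0.5 mL total → factor 0.5/0.1 = 5
Step 2: 200 μL + 19.8 mL = 20000 μL total → factor 20000/200 = 100
Step 3: 1 mL + 1000 μL = 2 mL total → factor 2/1 = 2
Step 4: 1 mL brought to 5000 μL → factor 5/1 = 5
Overall dilution factor = 5 × 100 × 2 × 5 = 5000
Stock = 2.00 μg/mL × 5000 = 1.000 × 10^4 μg/mL = 10.0 mg/mL

10.0 mg/mL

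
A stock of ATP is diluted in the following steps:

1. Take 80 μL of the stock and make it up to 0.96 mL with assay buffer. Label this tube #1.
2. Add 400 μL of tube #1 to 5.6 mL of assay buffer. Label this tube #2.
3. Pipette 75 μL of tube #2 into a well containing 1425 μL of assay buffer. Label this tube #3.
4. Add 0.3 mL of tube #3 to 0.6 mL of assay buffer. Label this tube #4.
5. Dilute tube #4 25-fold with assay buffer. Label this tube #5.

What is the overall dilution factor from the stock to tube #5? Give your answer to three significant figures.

Step 1: 80 μL brought to 0.96 mL → factor 960/80 = 12
Step 2: 400 μL + 5.6 mL = 6000 μL total → factor 6000/400 = 15
Step 3: 75 μL + 1425 μL = 1500 μL total → factor 1500/75 = 20
Step 4: 0.3 mL + 0.6 mL = 0.9 mL total → factor 0.9/0.3 = 3
Step 5: 25-fold → factor 25
Overall dilution factor = 12 × 15 × 20 × 3 × 25 = 2.7 × 10^5

2.70 × 10^5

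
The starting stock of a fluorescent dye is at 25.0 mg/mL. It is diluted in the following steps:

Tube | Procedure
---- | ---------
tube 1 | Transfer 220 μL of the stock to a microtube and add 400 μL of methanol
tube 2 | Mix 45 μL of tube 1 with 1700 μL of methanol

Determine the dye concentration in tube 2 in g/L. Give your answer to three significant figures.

Step 1: 220 μL + 400 μL = 620 μL total → factor 620/220 = 2.8182
Step 2: 45 μL + 1700 μL = 1745 μL total → factor 1745/45 = 38.778
Overall dilution factor = 2.8182 × 38.778 = 109.28
Final = 25.0 mg/mL / 109.28 = 0.2288 mg/mL = 0.229 g/L

0.229 g/L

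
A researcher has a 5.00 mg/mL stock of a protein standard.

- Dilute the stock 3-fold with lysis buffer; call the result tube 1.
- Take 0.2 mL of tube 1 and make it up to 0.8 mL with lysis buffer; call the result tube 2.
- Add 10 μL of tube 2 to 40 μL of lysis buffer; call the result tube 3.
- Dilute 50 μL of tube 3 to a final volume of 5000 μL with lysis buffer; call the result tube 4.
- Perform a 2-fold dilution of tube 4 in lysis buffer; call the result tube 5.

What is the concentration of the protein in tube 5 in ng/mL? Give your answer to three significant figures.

Step 1: 3-fold → factor 3
Step 2: 0.2 mL brought to 0.8 mL → factor 0.8/0.2 = 4
Step 3: 10 μL + 40 μL = 50 μL total → factor 50/10 = 5
Step 4: 50 μL brought to 5000 μL → factor 5000/50 = 100
Step 5: 2-fold → factor 2
Overall dilution factor = 3 × 4 × 5 × 100 × 2 = 12000
Final = 5.00 mg/mL / 12000 = 0.0004167 mg/mL = 417 ng/mL

417 ng/mL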